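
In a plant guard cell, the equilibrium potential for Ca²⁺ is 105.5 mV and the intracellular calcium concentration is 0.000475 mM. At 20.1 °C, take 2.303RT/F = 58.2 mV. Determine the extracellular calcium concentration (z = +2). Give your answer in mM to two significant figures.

Nernst: E = (58.2/2) · log₁₀([out]/[in]), so log₁₀([out]/[in]) = 105.5 × 2 / 58.2 = 3.6254.
[out]/[in] = 10^(3.6254) = 4221.
[out] = 4221 × 0.000475 = 2.005 mM.

2.0 mM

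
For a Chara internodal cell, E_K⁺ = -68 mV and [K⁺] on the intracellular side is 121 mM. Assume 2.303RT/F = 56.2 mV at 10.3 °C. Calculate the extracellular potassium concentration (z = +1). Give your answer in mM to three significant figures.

Nernst: E = (56.2/1) · log₁₀([out]/[in]), so log₁₀([out]/[in]) = -68.0 × 1 / 56.2 = -1.2100.
[out]/[in] = 10^(-1.2100) = 0.06166.
[out] = 0.06166 × 121 = 7.461 mM.

7.46 mM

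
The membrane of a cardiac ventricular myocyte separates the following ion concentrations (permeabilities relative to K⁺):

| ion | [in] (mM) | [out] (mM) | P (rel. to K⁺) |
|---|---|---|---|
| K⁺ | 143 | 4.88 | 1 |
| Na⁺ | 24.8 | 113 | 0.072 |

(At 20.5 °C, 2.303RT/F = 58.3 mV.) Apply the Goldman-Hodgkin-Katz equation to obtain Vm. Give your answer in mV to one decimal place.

Vm = 58.3 · log₁₀[(Σ P·[cation]ₒ + Σ P·[anion]ᵢ) / (Σ P·[cation]ᵢ + Σ P·[anion]ₒ)]
Numerator = 1×4.88 + 0.072×113 = 13.02
Denominator = 1×143 + 0.072×24.8 = 144.8
Vm = 58.3 · log₁₀(0.089898) = 58.3 × (-1.0462) = -61.00 mV

-61.0 mV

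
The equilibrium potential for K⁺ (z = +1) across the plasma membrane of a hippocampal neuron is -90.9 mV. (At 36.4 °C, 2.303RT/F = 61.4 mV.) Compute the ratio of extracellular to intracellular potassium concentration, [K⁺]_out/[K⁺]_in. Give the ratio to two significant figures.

log₁₀([out]/[in]) = E·z/(61.4) = -90.9 × 1 / 61.4 = -1.4805
[out]/[in] = 10^(-1.4805) = 0.03308

0.033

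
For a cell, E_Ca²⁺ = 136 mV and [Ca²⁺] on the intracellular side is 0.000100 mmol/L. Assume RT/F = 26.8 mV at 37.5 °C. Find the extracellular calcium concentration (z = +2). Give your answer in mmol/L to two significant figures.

2.6 mmol/L

Nernst: E = (26.8/2) · ln([out]/[in]), so ln([out]/[in]) = 136.0 × 2 / 26.8 = 10.1493.
[out]/[in] = e^(10.1493) = 2.557e+04.
[out] = 2.557e+04 × 0.000100 = 2.557 mmol/L.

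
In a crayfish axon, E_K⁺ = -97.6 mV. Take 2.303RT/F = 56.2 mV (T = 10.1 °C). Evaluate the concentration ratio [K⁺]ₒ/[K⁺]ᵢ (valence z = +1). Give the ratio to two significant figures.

log₁₀([out]/[in]) = E·z/(56.2) = -97.6 × 1 / 56.2 = -1.7367
[out]/[in] = 10^(-1.7367) = 0.01834

0.018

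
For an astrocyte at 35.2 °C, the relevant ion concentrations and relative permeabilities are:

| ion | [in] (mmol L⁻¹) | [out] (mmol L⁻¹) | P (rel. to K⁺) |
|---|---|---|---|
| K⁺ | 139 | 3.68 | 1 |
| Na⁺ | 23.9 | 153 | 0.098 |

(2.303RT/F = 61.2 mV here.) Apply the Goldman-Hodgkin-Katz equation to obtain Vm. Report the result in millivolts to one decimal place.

-53.8 mV

Vm = 61.2 · log₁₀[(Σ P·[cation]ₒ + Σ P·[anion]ᵢ) / (Σ P·[cation]ᵢ + Σ P·[anion]ₒ)]
Numerator = 1×3.68 + 0.098×153 = 18.67
Denominator = 1×139 + 0.098×23.9 = 141.3
Vm = 61.2 · log₁₀(0.13212) = 61.2 × (-0.8790) = -53.80 mV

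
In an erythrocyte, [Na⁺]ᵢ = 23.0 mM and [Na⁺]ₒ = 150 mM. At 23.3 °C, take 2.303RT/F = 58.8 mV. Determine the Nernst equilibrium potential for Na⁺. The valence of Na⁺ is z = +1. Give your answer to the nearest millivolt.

48 mV

E = (58.8/z) · log₁₀([Na⁺]_out/[Na⁺]_in) with z = +1.
= (58.8/1) · log₁₀(150/23.0) = 58.80 · log₁₀(6.522)
= 58.80 · (0.8144) = 47.88 mV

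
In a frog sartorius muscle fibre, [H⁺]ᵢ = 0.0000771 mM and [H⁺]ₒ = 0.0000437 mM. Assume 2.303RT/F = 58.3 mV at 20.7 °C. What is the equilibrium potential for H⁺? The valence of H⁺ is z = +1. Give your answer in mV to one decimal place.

-14.4 mV

E = (58.3/z) · log₁₀([H⁺]_out/[H⁺]_in) with z = +1.
= (58.3/1) · log₁₀(0.0000437/0.0000771) = 58.30 · log₁₀(0.5668)
= 58.30 · (-0.2466) = -14.38 mV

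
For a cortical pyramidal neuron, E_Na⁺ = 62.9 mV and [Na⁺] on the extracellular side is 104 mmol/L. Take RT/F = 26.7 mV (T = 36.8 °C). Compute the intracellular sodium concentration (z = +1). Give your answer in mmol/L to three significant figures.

Nernst: E = (26.7/1) · ln([out]/[in]), so ln([out]/[in]) = 62.9 × 1 / 26.7 = 2.3558.
[out]/[in] = e^(2.3558) = 10.55.
[in] = 104 / 10.55 = 9.861 mmol/L.

9.86 mmol/L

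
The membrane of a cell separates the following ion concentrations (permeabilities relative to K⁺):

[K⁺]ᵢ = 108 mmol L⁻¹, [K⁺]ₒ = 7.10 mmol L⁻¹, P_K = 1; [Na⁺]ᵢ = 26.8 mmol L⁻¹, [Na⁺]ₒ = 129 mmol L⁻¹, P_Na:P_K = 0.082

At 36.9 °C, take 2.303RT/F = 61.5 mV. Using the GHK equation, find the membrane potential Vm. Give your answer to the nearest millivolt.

Vm = 61.5 · log₁₀[(Σ P·[cation]ₒ + Σ P·[anion]ᵢ) / (Σ P·[cation]ᵢ + Σ P·[anion]ₒ)]
Numerator = 1×7.10 + 0.082×129 = 17.68
Denominator = 1×108 + 0.082×26.8 = 110.2
Vm = 61.5 · log₁₀(0.16042) = 61.5 × (-0.7947) = -48.88 mV

-49 mV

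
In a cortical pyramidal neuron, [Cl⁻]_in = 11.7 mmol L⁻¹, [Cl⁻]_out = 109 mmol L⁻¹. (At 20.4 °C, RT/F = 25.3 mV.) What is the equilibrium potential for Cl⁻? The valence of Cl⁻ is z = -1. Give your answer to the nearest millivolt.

-56 mV

E = (25.3/z) · ln([Cl⁻]_out/[Cl⁻]_in) with z = -1.
For an anion, dividing by z = -1 reverses the sign.
= (25.3/-1) · ln(109/11.7) = -25.30 · ln(9.316)
= -25.30 · (2.2318) = -56.46 mV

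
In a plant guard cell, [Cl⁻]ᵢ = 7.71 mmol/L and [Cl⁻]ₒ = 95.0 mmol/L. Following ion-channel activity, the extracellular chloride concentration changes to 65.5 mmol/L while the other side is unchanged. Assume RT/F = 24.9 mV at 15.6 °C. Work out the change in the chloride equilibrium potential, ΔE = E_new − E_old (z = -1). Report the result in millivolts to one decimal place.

E_old = (24.9/-1)·ln(95.0/7.71) = -62.53 mV
E_new = (24.9/-1)·ln(65.5/7.71) = -53.27 mV
ΔE = -53.27 − (-62.53) = 9.26 mV

9.3 mV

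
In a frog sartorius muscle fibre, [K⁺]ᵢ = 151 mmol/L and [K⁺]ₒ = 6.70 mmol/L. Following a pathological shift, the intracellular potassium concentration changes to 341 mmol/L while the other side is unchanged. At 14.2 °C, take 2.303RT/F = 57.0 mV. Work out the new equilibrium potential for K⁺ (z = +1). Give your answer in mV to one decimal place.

After the shift: [K⁺]_out = 6.70, [K⁺]_in = 341 mmol/L.
E_new = (57.0/1)·log₁₀(6.70/341) = 57.00 · (-1.7067) = -97.28 mV

-97.3 mV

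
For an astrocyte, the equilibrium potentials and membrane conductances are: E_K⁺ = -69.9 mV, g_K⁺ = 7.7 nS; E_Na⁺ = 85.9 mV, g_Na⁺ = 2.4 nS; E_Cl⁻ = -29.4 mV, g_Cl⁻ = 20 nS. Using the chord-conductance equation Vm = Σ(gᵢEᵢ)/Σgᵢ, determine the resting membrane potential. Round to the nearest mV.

Σ gᵢEᵢ = 7.7·(-69.9) + 2.4·(85.9) + 20·(-29.4) = -920.07
Σ gᵢ = 7.7 + 2.4 + 20 = 30.1
Vm = -920.07 / 30.1 = -30.57 mV

-31 mV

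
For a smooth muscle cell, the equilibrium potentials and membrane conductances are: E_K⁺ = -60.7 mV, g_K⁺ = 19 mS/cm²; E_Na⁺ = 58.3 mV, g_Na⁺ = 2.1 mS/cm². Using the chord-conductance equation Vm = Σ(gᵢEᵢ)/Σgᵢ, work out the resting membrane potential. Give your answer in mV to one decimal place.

Σ gᵢEᵢ = 19·(-60.7) + 2.1·(58.3) = -1030.87
Σ gᵢ = 19 + 2.1 = 21.1
Vm = -1030.87 / 21.1 = -48.86 mV

-48.9 mV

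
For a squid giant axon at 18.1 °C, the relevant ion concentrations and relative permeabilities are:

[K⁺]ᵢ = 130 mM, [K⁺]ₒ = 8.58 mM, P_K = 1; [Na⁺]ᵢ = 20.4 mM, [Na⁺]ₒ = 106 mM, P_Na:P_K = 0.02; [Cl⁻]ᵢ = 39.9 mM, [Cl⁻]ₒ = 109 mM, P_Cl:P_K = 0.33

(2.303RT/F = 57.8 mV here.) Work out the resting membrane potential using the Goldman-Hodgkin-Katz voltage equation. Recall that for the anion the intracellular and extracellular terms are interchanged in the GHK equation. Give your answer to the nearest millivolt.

Vm = 57.8 · log₁₀[(Σ P·[cation]ₒ + Σ P·[anion]ᵢ) / (Σ P·[cation]ᵢ + Σ P·[anion]ₒ)]
Numerator = 1×8.58 + 0.02×106 + 0.33×39.9 = 23.87
Denominator = 1×130 + 0.02×20.4 + 0.33×109 = 166.4
Vm = 57.8 · log₁₀(0.14345) = 57.8 × (-0.8433) = -48.74 mV

-49 mV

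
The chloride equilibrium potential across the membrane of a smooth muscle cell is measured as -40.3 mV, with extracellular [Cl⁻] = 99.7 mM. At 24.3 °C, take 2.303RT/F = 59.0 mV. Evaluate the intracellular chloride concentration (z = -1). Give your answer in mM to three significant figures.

20.7 mM

Nernst: E = (59.0/-1) · log₁₀([out]/[in]), so log₁₀([out]/[in]) = -40.3 × -1 / 59.0 = 0.6831.
[out]/[in] = 10^(0.6831) = 4.82.
[in] = 99.7 / 4.82 = 20.68 mM.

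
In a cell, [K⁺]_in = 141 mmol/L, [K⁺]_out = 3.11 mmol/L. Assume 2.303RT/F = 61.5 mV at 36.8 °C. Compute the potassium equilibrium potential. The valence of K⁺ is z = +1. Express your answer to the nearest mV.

-102 mV

E = (61.5/z) · log₁₀([K⁺]_out/[K⁺]_in) with z = +1.
= (61.5/1) · log₁₀(3.11/141) = 61.50 · log₁₀(0.02206)
= 61.50 · (-1.6565) = -101.87 mV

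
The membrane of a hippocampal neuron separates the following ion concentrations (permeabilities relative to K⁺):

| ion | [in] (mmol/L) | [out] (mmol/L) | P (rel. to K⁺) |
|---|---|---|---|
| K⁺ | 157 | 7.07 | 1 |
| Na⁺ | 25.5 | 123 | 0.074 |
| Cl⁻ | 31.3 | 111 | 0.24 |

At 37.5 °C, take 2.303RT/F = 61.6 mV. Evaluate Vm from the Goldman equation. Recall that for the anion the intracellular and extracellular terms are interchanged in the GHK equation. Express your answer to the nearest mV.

-55 mV

Vm = 61.6 · log₁₀[(Σ P·[cation]ₒ + Σ P·[anion]ᵢ) / (Σ P·[cation]ᵢ + Σ P·[anion]ₒ)]
Numerator = 1×7.07 + 0.074×123 + 0.24×31.3 = 23.68
Denominator = 1×157 + 0.074×25.5 + 0.24×111 = 185.5
Vm = 61.6 · log₁₀(0.12766) = 61.6 × (-0.8940) = -55.07 mV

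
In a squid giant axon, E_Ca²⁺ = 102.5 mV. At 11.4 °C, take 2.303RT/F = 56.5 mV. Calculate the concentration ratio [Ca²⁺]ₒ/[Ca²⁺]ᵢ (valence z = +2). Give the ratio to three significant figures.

log₁₀([out]/[in]) = E·z/(56.5) = 102.5 × 2 / 56.5 = 3.6283
[out]/[in] = 10^(3.6283) = 4249

4250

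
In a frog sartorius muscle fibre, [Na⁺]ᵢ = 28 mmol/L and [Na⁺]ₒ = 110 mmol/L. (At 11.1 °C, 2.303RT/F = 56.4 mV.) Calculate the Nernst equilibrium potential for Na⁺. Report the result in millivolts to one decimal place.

33.5 mV

E = (56.4/z) · log₁₀([Na⁺]_out/[Na⁺]_in) with z = +1.
= (56.4/1) · log₁₀(110/28) = 56.40 · log₁₀(3.929)
= 56.40 · (0.5942) = 33.51 mV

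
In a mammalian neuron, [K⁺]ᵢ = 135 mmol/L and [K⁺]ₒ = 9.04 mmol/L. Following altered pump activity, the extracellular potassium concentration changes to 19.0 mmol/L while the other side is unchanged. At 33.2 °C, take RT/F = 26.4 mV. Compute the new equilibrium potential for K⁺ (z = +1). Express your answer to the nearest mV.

-52 mV

After the shift: [K⁺]_out = 19.0, [K⁺]_in = 135 mmol/L.
E_new = (26.4/1)·ln(19.0/135) = 26.40 · (-1.9608) = -51.77 mV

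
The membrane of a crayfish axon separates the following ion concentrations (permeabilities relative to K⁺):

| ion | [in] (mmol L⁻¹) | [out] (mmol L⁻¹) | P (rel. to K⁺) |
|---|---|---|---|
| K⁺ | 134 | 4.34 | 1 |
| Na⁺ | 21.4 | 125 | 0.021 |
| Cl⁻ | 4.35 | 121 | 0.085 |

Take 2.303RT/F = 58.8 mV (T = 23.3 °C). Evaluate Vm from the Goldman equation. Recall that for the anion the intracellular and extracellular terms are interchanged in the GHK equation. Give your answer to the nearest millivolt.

Vm = 58.8 · log₁₀[(Σ P·[cation]ₒ + Σ P·[anion]ᵢ) / (Σ P·[cation]ᵢ + Σ P·[anion]ₒ)]
Numerator = 1×4.34 + 0.021×125 + 0.085×4.35 = 7.335
Denominator = 1×134 + 0.021×21.4 + 0.085×121 = 144.7
Vm = 58.8 · log₁₀(0.050677) = 58.8 × (-1.2952) = -76.16 mV

-76 mV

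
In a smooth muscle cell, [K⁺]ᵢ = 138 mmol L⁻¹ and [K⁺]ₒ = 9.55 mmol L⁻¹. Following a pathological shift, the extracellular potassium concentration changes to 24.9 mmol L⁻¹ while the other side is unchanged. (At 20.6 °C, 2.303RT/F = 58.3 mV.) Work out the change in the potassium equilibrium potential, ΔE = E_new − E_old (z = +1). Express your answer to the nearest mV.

24 mV

E_old = (58.3/1)·log₁₀(9.55/138) = -67.62 mV
E_new = (58.3/1)·log₁₀(24.9/138) = -43.36 mV
ΔE = -43.36 − (-67.62) = 24.26 mV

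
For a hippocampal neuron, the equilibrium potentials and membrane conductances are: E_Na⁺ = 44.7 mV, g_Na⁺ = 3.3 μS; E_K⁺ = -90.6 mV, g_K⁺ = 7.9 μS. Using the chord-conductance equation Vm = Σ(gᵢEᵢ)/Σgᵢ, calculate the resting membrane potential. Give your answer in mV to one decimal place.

Σ gᵢEᵢ = 3.3·(44.7) + 7.9·(-90.6) = -568.23
Σ gᵢ = 3.3 + 7.9 = 11.2
Vm = -568.23 / 11.2 = -50.73 mV

-50.7 mV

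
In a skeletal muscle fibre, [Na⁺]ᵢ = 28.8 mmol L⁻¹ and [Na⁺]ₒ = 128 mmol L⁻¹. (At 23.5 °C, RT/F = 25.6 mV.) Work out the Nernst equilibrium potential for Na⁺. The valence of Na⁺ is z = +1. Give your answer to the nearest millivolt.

38 mV

E = (25.6/z) · ln([Na⁺]_out/[Na⁺]_in) with z = +1.
= (25.6/1) · ln(128/28.8) = 25.60 · ln(4.444)
= 25.60 · (1.4917) = 38.19 mV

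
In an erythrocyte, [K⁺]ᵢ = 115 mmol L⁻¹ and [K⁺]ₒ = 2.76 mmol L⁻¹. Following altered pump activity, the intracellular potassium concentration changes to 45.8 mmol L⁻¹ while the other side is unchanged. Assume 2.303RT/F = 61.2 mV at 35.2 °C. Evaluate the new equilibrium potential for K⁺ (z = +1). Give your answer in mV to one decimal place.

-74.7 mV

After the shift: [K⁺]_out = 2.76, [K⁺]_in = 45.8 mmol L⁻¹.
E_new = (61.2/1)·log₁₀(2.76/45.8) = 61.20 · (-1.2200) = -74.66 mV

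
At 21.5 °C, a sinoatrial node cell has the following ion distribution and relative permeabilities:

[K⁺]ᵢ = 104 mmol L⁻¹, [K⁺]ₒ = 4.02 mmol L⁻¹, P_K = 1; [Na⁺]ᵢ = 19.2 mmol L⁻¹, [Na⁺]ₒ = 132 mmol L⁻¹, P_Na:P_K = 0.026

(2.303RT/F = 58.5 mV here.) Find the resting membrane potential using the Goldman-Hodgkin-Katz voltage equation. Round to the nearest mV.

-67 mV

Vm = 58.5 · log₁₀[(Σ P·[cation]ₒ + Σ P·[anion]ᵢ) / (Σ P·[cation]ᵢ + Σ P·[anion]ₒ)]
Numerator = 1×4.02 + 0.026×132 = 7.452
Denominator = 1×104 + 0.026×19.2 = 104.5
Vm = 58.5 · log₁₀(0.071312) = 58.5 × (-1.1468) = -67.09 mV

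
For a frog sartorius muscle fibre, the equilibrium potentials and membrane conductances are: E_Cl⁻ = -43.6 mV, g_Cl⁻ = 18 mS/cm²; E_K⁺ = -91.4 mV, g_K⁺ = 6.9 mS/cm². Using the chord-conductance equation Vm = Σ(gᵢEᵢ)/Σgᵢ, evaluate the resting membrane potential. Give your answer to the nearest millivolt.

-57 mV

Σ gᵢEᵢ = 18·(-43.6) + 6.9·(-91.4) = -1415.46
Σ gᵢ = 18 + 6.9 = 24.9
Vm = -1415.46 / 24.9 = -56.85 mV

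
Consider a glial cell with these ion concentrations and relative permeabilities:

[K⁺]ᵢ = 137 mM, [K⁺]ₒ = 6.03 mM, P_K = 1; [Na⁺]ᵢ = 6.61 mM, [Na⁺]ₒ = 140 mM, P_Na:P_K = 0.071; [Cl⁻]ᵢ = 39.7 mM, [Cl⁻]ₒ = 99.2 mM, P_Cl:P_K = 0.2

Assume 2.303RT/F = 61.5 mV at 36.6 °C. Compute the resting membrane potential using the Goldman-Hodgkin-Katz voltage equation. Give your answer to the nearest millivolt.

-50 mV

Vm = 61.5 · log₁₀[(Σ P·[cation]ₒ + Σ P·[anion]ᵢ) / (Σ P·[cation]ᵢ + Σ P·[anion]ₒ)]
Numerator = 1×6.03 + 0.071×140 + 0.2×39.7 = 23.91
Denominator = 1×137 + 0.071×6.61 + 0.2×99.2 = 157.3
Vm = 61.5 · log₁₀(0.15199) = 61.5 × (-0.8182) = -50.32 mV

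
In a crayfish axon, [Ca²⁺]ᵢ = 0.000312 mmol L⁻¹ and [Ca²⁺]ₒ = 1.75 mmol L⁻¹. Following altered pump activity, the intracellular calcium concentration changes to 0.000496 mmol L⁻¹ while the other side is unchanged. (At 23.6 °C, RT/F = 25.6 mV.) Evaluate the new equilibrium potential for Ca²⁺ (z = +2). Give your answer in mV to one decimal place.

104.6 mV

After the shift: [Ca²⁺]_out = 1.75, [Ca²⁺]_in = 0.000496 mmol L⁻¹.
E_new = (25.6/2)·ln(1.75/0.000496) = 12.80 · (8.1686) = 104.56 mV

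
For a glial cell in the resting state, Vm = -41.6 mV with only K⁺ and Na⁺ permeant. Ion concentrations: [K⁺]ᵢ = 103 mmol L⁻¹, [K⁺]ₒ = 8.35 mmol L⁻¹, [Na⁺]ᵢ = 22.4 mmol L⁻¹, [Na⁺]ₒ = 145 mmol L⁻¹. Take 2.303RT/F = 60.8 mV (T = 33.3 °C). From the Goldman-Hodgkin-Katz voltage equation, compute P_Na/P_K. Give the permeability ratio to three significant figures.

0.0923

Let α = P_Na/P_K. GHK: Vm = 60.8·log₁₀[(Kₒ + α·Naₒ)/(Kᵢ + α·Naᵢ)].
10^(Vm/60.8) = 10^(-41.6/60.8) = 0.20691
So 0.20691·(Kᵢ + α·Naᵢ) = Kₒ + α·Naₒ → α = (0.20691·103.0 − 8.35) / (145.0 − 0.20691·22.4)
α = (21.31 − 8.35) / (145.0 − 4.635) = 12.96/140.4 = 0.09235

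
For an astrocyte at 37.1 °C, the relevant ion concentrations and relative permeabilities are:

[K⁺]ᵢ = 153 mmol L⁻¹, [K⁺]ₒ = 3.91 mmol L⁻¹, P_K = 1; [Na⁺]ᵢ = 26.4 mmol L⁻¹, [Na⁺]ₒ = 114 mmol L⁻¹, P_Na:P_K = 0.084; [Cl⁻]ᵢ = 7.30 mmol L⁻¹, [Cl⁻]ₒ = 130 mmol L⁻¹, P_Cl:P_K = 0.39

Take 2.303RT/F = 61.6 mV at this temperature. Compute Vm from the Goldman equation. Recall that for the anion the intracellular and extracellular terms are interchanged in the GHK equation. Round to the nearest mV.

-68 mV

Vm = 61.6 · log₁₀[(Σ P·[cation]ₒ + Σ P·[anion]ᵢ) / (Σ P·[cation]ᵢ + Σ P·[anion]ₒ)]
Numerator = 1×3.91 + 0.084×114 + 0.39×7.30 = 16.33
Denominator = 1×153 + 0.084×26.4 + 0.39×130 = 205.9
Vm = 61.6 · log₁₀(0.079318) = 61.6 × (-1.1006) = -67.80 mV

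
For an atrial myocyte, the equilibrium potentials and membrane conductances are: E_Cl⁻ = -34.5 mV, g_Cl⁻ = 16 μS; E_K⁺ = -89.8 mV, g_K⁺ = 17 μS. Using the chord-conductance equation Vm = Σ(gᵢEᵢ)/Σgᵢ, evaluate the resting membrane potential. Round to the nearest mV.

Σ gᵢEᵢ = 16·(-34.5) + 17·(-89.8) = -2078.60
Σ gᵢ = 16 + 17 = 33
Vm = -2078.60 / 33 = -62.99 mV

-63 mV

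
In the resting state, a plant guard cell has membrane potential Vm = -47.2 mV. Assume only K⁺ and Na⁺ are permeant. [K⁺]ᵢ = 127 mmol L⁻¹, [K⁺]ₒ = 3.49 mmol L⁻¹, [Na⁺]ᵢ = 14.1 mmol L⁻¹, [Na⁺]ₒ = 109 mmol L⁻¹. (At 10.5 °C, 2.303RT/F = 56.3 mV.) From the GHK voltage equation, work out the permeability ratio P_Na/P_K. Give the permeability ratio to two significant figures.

Let α = P_Na/P_K. GHK: Vm = 56.3·log₁₀[(Kₒ + α·Naₒ)/(Kᵢ + α·Naᵢ)].
10^(Vm/56.3) = 10^(-47.2/56.3) = 0.14509
So 0.14509·(Kᵢ + α·Naᵢ) = Kₒ + α·Naₒ → α = (0.14509·127.0 − 3.49) / (109.0 − 0.14509·14.1)
α = (18.43 − 3.49) / (109.0 − 2.046) = 14.94/107 = 0.1397

0.14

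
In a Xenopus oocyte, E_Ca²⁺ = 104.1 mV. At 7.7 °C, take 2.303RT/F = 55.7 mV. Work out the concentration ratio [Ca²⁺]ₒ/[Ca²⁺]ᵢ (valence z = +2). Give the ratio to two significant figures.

5500

log₁₀([out]/[in]) = E·z/(55.7) = 104.1 × 2 / 55.7 = 3.7379
[out]/[in] = 10^(3.7379) = 5469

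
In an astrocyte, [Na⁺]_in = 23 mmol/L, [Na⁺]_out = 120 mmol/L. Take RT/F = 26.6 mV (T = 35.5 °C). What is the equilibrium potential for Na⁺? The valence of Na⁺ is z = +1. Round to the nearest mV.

E = (26.6/z) · ln([Na⁺]_out/[Na⁺]_in) with z = +1.
= (26.6/1) · ln(120/23) = 26.60 · ln(5.217)
= 26.60 · (1.6520) = 43.94 mV

44 mV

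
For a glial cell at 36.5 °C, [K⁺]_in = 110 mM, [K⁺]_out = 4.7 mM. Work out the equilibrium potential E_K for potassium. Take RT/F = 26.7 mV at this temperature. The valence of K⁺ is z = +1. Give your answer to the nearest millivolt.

-84 mV

E = (26.7/z) · ln([K⁺]_out/[K⁺]_in) with z = +1.
= (26.7/1) · ln(4.7/110) = 26.70 · ln(0.04273)
= 26.70 · (-3.1529) = -84.18 mV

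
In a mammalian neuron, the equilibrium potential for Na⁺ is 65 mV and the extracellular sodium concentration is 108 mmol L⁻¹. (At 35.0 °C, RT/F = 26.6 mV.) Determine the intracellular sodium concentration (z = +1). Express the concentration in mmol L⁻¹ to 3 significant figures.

Nernst: E = (26.6/1) · ln([out]/[in]), so ln([out]/[in]) = 65.0 × 1 / 26.6 = 2.4436.
[out]/[in] = e^(2.4436) = 11.51.
[in] = 108 / 11.51 = 9.379 mmol L⁻¹.

9.38 mmol L⁻¹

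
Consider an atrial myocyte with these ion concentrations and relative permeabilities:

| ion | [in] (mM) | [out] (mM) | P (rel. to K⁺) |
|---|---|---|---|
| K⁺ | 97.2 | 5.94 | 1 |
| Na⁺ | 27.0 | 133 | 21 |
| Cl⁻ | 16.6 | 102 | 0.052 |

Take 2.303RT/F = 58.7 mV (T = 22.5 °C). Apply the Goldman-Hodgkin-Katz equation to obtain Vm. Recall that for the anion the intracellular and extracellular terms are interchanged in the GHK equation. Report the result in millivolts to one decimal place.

36.5 mV

Vm = 58.7 · log₁₀[(Σ P·[cation]ₒ + Σ P·[anion]ᵢ) / (Σ P·[cation]ᵢ + Σ P·[anion]ₒ)]
Numerator = 1×5.94 + 21×133 + 0.052×16.6 = 2800
Denominator = 1×97.2 + 21×27.0 + 0.052×102 = 669.5
Vm = 58.7 · log₁₀(4.1819) = 58.7 × (0.6214) = 36.47 mV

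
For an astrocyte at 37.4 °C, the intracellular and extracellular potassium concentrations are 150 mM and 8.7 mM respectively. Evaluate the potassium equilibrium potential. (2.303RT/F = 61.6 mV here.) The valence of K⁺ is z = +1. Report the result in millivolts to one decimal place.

-76.2 mV

E = (61.6/z) · log₁₀([K⁺]_out/[K⁺]_in) with z = +1.
= (61.6/1) · log₁₀(8.7/150) = 61.60 · log₁₀(0.058)
= 61.60 · (-1.2366) = -76.17 mV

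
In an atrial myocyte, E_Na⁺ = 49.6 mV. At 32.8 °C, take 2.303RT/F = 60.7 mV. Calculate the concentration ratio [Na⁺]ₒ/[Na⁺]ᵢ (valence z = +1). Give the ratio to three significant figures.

log₁₀([out]/[in]) = E·z/(60.7) = 49.6 × 1 / 60.7 = 0.8171
[out]/[in] = 10^(0.8171) = 6.563

6.56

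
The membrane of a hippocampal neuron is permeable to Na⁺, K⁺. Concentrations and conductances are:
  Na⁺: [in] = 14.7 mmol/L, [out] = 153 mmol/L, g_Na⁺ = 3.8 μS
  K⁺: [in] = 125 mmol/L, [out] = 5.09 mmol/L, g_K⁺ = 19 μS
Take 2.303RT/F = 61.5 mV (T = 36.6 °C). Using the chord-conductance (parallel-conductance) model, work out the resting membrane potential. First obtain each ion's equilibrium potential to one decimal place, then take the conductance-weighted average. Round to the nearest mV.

E_Na⁺ = (61.5/1)·log₁₀(153/14.7) = 62.6 mV
E_K⁺ = (61.5/1)·log₁₀(5.09/125) = -85.5 mV
Vm = (Σ gᵢEᵢ)/(Σ gᵢ) = (3.8·62.6 + 19·-85.5) / (3.8 + 19)
= -1386.62 / 22.8 = -60.82 mV

-61 mV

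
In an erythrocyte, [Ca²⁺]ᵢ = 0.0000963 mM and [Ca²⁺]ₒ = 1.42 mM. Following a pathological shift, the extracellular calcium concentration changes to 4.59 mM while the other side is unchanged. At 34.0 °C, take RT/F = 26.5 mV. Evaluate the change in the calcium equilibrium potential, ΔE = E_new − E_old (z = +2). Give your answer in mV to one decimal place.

15.5 mV

E_old = (26.5/2)·ln(1.42/0.0000963) = 127.18 mV
E_new = (26.5/2)·ln(4.59/0.0000963) = 142.73 mV
ΔE = 142.73 − (127.18) = 15.55 mV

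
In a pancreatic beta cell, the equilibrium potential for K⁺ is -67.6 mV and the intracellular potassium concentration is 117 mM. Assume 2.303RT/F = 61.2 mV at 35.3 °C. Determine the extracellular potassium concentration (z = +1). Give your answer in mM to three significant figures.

9.20 mM

Nernst: E = (61.2/1) · log₁₀([out]/[in]), so log₁₀([out]/[in]) = -67.6 × 1 / 61.2 = -1.1046.
[out]/[in] = 10^(-1.1046) = 0.0786.
[out] = 0.0786 × 117 = 9.196 mM.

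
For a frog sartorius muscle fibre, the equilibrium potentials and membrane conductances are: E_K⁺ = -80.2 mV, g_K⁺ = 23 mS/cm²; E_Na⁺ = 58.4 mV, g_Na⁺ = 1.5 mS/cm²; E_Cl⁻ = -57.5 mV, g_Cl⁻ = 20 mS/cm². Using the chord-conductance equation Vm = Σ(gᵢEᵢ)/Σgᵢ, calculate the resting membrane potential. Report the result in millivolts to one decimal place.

-65.3 mV

Σ gᵢEᵢ = 23·(-80.2) + 1.5·(58.4) + 20·(-57.5) = -2907.00
Σ gᵢ = 23 + 1.5 + 20 = 44.5
Vm = -2907.00 / 44.5 = -65.33 mV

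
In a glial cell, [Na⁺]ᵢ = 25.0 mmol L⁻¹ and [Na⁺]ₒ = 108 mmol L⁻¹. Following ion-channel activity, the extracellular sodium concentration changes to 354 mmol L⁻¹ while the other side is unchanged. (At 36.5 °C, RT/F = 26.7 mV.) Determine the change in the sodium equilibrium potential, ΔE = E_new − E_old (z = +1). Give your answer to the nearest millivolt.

E_old = (26.7/1)·ln(108/25.0) = 39.07 mV
E_new = (26.7/1)·ln(354/25.0) = 70.77 mV
ΔE = 70.77 − (39.07) = 31.70 mV

32 mV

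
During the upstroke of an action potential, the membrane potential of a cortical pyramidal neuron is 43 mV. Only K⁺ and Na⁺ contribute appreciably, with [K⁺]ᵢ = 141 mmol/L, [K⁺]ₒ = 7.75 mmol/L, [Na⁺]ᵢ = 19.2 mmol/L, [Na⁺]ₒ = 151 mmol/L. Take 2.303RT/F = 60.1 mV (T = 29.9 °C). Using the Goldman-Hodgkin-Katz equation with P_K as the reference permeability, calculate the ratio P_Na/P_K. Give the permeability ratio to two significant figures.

Let α = P_Na/P_K. GHK: Vm = 60.1·log₁₀[(Kₒ + α·Naₒ)/(Kᵢ + α·Naᵢ)].
10^(Vm/60.1) = 10^(43.0/60.1) = 5.1937
So 5.1937·(Kᵢ + α·Naᵢ) = Kₒ + α·Naₒ → α = (5.1937·141.0 − 7.75) / (151.0 − 5.1937·19.2)
α = (732.3 − 7.75) / (151.0 − 99.72) = 724.6/51.28 = 14.13

14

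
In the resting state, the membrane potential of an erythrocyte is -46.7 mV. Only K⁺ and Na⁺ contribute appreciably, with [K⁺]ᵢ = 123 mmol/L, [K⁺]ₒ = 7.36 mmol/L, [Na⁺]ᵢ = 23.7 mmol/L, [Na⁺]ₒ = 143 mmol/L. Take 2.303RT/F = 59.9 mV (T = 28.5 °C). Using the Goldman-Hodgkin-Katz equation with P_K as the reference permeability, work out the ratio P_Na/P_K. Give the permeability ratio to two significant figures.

0.094

Let α = P_Na/P_K. GHK: Vm = 59.9·log₁₀[(Kₒ + α·Naₒ)/(Kᵢ + α·Naᵢ)].
10^(Vm/59.9) = 10^(-46.7/59.9) = 0.1661
So 0.1661·(Kᵢ + α·Naᵢ) = Kₒ + α·Naₒ → α = (0.1661·123.0 − 7.36) / (143.0 − 0.1661·23.7)
α = (20.43 − 7.36) / (143.0 − 3.937) = 13.07/139.1 = 0.09399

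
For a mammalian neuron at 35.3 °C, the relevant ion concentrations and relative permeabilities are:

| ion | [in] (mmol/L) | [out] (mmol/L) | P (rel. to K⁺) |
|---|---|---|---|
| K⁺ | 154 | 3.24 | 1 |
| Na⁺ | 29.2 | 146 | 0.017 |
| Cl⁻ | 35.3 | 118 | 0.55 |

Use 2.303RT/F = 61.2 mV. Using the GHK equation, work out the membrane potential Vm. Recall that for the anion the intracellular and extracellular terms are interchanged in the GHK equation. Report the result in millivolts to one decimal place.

Vm = 61.2 · log₁₀[(Σ P·[cation]ₒ + Σ P·[anion]ᵢ) / (Σ P·[cation]ᵢ + Σ P·[anion]ₒ)]
Numerator = 1×3.24 + 0.017×146 + 0.55×35.3 = 25.14
Denominator = 1×154 + 0.017×29.2 + 0.55×118 = 219.4
Vm = 61.2 · log₁₀(0.11457) = 61.2 × (-0.9409) = -57.58 mV

-57.6 mV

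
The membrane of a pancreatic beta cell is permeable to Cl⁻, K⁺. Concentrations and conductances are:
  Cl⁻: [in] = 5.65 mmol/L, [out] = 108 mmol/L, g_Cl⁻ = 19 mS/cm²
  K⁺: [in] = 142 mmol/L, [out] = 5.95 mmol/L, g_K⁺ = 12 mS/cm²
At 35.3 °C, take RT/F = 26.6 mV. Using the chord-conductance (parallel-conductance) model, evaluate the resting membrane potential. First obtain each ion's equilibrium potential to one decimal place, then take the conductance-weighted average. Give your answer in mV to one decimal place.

-80.8 mV

E_Cl⁻ = (26.6/-1)·ln(108/5.65) = -78.5 mV
E_K⁺ = (26.6/1)·ln(5.95/142) = -84.4 mV
Vm = (Σ gᵢEᵢ)/(Σ gᵢ) = (19·-78.5 + 12·-84.4) / (19 + 12)
= -2504.30 / 31 = -80.78 mV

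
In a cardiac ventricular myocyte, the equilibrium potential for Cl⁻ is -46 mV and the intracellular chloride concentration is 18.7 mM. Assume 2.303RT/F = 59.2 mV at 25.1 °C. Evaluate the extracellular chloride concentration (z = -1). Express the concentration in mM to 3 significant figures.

Nernst: E = (59.2/-1) · log₁₀([out]/[in]), so log₁₀([out]/[in]) = -46.0 × -1 / 59.2 = 0.7770.
[out]/[in] = 10^(0.7770) = 5.984.
[out] = 5.984 × 18.7 = 111.9 mM.

112 mM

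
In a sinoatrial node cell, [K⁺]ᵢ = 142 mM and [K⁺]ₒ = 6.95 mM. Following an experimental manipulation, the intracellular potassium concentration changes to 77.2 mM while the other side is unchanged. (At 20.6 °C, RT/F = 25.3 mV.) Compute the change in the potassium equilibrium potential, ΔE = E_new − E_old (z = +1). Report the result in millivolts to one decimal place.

15.4 mV

E_old = (25.3/1)·ln(6.95/142) = -76.33 mV
E_new = (25.3/1)·ln(6.95/77.2) = -60.91 mV
ΔE = -60.91 − (-76.33) = 15.42 mV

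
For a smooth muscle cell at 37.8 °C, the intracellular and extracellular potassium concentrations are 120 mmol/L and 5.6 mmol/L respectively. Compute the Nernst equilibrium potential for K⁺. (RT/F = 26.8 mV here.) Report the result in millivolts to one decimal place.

-82.1 mV

E = (26.8/z) · ln([K⁺]_out/[K⁺]_in) with z = +1.
= (26.8/1) · ln(5.6/120) = 26.80 · ln(0.04667)
= 26.80 · (-3.0647) = -82.13 mV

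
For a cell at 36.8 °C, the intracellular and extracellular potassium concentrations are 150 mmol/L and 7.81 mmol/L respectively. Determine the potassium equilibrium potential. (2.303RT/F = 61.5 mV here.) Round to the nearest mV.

E = (61.5/z) · log₁₀([K⁺]_out/[K⁺]_in) with z = +1.
= (61.5/1) · log₁₀(7.81/150) = 61.50 · log₁₀(0.05207)
= 61.50 · (-1.2834) = -78.93 mV

-79 mV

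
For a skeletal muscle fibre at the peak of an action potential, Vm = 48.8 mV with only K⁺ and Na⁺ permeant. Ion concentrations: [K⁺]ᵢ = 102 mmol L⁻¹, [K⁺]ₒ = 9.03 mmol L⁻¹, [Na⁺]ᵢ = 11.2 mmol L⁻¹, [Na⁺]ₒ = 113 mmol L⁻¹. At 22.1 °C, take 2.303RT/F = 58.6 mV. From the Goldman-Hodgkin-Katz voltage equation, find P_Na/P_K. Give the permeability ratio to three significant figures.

18.6

Let α = P_Na/P_K. GHK: Vm = 58.6·log₁₀[(Kₒ + α·Naₒ)/(Kᵢ + α·Naᵢ)].
10^(Vm/58.6) = 10^(48.8/58.6) = 6.804
So 6.804·(Kᵢ + α·Naᵢ) = Kₒ + α·Naₒ → α = (6.804·102.0 − 9.03) / (113.0 − 6.804·11.2)
α = (694 − 9.03) / (113.0 − 76.2) = 685/36.8 = 18.62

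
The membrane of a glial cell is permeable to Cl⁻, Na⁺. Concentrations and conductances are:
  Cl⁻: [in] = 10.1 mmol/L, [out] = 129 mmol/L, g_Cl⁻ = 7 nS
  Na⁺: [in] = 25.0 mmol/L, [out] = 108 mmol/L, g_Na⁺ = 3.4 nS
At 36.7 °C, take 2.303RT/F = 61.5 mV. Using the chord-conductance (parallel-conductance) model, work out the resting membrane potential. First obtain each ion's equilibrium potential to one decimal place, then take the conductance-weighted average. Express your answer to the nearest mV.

E_Cl⁻ = (61.5/-1)·log₁₀(129/10.1) = -68.0 mV
E_Na⁺ = (61.5/1)·log₁₀(108/25.0) = 39.1 mV
Vm = (Σ gᵢEᵢ)/(Σ gᵢ) = (7·-68.0 + 3.4·39.1) / (7 + 3.4)
= -343.06 / 10.4 = -32.99 mV

-33 mV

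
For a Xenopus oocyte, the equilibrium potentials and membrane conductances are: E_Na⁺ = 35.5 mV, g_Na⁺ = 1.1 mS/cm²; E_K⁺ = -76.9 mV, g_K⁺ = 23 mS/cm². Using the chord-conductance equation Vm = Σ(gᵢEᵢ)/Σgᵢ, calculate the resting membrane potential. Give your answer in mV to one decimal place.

-71.8 mV

Σ gᵢEᵢ = 1.1·(35.5) + 23·(-76.9) = -1729.65
Σ gᵢ = 1.1 + 23 = 24.1
Vm = -1729.65 / 24.1 = -71.77 mV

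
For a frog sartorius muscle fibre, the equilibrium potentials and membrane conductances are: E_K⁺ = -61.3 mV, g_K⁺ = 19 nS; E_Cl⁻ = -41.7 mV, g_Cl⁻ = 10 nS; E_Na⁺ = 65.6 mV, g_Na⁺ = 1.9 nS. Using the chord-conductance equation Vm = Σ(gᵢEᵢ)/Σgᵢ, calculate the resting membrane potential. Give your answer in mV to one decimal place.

-47.2 mV

Σ gᵢEᵢ = 19·(-61.3) + 10·(-41.7) + 1.9·(65.6) = -1457.06
Σ gᵢ = 19 + 10 + 1.9 = 30.9
Vm = -1457.06 / 30.9 = -47.15 mV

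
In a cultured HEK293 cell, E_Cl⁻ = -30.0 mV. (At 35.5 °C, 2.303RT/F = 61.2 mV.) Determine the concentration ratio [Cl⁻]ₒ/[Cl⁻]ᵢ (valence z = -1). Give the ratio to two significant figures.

log₁₀([out]/[in]) = E·z/(61.2) = -30.0 × -1 / 61.2 = 0.4902
[out]/[in] = 10^(0.4902) = 3.092

3.1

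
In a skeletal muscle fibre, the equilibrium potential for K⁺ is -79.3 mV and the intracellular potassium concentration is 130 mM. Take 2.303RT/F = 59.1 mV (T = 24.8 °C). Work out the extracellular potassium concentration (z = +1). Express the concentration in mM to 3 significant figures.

Nernst: E = (59.1/1) · log₁₀([out]/[in]), so log₁₀([out]/[in]) = -79.3 × 1 / 59.1 = -1.3418.
[out]/[in] = 10^(-1.3418) = 0.04552.
[out] = 0.04552 × 130 = 5.918 mM.

5.92 mM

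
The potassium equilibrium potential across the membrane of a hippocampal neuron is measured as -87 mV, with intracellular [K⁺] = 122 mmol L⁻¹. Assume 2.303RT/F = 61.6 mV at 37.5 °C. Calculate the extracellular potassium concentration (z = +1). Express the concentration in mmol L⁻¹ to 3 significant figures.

Nernst: E = (61.6/1) · log₁₀([out]/[in]), so log₁₀([out]/[in]) = -87.0 × 1 / 61.6 = -1.4123.
[out]/[in] = 10^(-1.4123) = 0.0387.
[out] = 0.0387 × 122 = 4.721 mmol L⁻¹.

4.72 mmol L⁻¹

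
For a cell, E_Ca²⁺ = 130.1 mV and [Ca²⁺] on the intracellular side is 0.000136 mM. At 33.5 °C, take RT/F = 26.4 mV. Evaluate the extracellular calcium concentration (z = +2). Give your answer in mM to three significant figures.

2.59 mM

Nernst: E = (26.4/2) · ln([out]/[in]), so ln([out]/[in]) = 130.1 × 2 / 26.4 = 9.8561.
[out]/[in] = e^(9.8561) = 1.907e+04.
[out] = 1.907e+04 × 0.000136 = 2.594 mM.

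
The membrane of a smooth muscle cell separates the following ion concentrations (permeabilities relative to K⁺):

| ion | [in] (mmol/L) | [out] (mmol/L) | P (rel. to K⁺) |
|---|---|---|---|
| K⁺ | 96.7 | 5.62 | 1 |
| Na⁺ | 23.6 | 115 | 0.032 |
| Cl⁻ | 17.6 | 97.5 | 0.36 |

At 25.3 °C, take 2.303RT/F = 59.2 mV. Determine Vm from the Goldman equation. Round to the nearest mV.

Vm = 59.2 · log₁₀[(Σ P·[cation]ₒ + Σ P·[anion]ᵢ) / (Σ P·[cation]ᵢ + Σ P·[anion]ₒ)]
Numerator = 1×5.62 + 0.032×115 + 0.36×17.6 = 15.64
Denominator = 1×96.7 + 0.032×23.6 + 0.36×97.5 = 132.6
Vm = 59.2 · log₁₀(0.11796) = 59.2 × (-0.9283) = -54.95 mV

-55 mV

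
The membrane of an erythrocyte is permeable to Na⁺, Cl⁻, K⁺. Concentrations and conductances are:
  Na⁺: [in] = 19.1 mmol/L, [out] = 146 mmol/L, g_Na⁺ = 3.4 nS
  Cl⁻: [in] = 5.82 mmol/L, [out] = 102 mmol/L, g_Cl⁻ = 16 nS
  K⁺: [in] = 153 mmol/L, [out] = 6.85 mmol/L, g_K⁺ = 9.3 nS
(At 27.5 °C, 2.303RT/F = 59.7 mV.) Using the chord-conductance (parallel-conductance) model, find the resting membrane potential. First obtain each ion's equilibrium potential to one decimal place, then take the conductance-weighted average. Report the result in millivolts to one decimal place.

-61.2 mV

E_Na⁺ = (59.7/1)·log₁₀(146/19.1) = 52.7 mV
E_Cl⁻ = (59.7/-1)·log₁₀(102/5.82) = -74.2 mV
E_K⁺ = (59.7/1)·log₁₀(6.85/153) = -80.5 mV
Vm = (Σ gᵢEᵢ)/(Σ gᵢ) = (3.4·52.7 + 16·-74.2 + 9.3·-80.5) / (3.4 + 16 + 9.3)
= -1756.67 / 28.7 = -61.21 mV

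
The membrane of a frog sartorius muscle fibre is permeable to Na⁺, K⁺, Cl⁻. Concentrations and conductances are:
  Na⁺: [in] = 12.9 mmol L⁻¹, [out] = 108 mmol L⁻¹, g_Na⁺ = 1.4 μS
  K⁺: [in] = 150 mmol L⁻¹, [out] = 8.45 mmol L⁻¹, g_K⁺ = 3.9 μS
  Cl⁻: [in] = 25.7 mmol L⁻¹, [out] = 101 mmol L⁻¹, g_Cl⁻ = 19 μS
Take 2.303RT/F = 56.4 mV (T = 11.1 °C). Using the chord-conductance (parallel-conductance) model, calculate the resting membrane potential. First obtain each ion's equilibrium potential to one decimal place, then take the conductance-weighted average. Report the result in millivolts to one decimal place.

E_Na⁺ = (56.4/1)·log₁₀(108/12.9) = 52.0 mV
E_K⁺ = (56.4/1)·log₁₀(8.45/150) = -70.5 mV
E_Cl⁻ = (56.4/-1)·log₁₀(101/25.7) = -33.5 mV
Vm = (Σ gᵢEᵢ)/(Σ gᵢ) = (1.4·52.0 + 3.9·-70.5 + 19·-33.5) / (1.4 + 3.9 + 19)
= -838.65 / 24.3 = -34.51 mV

-34.5 mV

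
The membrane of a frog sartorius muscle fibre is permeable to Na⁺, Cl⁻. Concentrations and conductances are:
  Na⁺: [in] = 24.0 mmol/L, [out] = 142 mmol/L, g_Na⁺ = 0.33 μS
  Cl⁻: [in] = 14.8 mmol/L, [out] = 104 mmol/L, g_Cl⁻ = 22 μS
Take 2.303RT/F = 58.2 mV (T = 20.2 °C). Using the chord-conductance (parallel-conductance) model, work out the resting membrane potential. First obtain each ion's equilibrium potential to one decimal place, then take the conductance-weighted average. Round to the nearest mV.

E_Na⁺ = (58.2/1)·log₁₀(142/24.0) = 44.9 mV
E_Cl⁻ = (58.2/-1)·log₁₀(104/14.8) = -49.3 mV
Vm = (Σ gᵢEᵢ)/(Σ gᵢ) = (0.33·44.9 + 22·-49.3) / (0.33 + 22)
= -1069.78 / 22.33 = -47.91 mV

-48 mV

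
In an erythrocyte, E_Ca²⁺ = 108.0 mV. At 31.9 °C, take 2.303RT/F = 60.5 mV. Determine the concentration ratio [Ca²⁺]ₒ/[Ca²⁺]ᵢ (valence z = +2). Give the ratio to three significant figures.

log₁₀([out]/[in]) = E·z/(60.5) = 108.0 × 2 / 60.5 = 3.5702
[out]/[in] = 10^(3.5702) = 3717

3720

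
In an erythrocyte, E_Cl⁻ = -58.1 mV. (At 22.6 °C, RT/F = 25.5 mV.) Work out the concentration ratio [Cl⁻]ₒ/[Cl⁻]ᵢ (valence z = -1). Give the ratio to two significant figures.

9.8

ln([out]/[in]) = E·z/(25.5) = -58.1 × -1 / 25.5 = 2.2784
[out]/[in] = e^(2.2784) = 9.761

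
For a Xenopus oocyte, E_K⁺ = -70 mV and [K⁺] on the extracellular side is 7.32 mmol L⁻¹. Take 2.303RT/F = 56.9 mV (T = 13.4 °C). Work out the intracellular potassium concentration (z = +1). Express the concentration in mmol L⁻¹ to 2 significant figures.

Nernst: E = (56.9/1) · log₁₀([out]/[in]), so log₁₀([out]/[in]) = -70.0 × 1 / 56.9 = -1.2302.
[out]/[in] = 10^(-1.2302) = 0.05885.
[in] = 7.32 / 0.05885 = 124.4 mmol L⁻¹.

120 mmol L⁻¹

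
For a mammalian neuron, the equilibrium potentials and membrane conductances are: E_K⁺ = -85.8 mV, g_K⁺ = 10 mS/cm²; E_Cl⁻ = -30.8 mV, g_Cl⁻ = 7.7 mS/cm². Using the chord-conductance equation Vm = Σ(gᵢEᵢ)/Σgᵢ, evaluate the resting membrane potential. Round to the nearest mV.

-62 mV

Σ gᵢEᵢ = 10·(-85.8) + 7.7·(-30.8) = -1095.16
Σ gᵢ = 10 + 7.7 = 17.7
Vm = -1095.16 / 17.7 = -61.87 mV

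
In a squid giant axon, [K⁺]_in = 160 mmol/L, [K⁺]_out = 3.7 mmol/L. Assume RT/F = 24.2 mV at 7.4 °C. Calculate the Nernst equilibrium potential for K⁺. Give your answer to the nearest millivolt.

E = (24.2/z) · ln([K⁺]_out/[K⁺]_in) with z = +1.
= (24.2/1) · ln(3.7/160) = 24.20 · ln(0.02312)
= 24.20 · (-3.7668) = -91.16 mV

-91 mV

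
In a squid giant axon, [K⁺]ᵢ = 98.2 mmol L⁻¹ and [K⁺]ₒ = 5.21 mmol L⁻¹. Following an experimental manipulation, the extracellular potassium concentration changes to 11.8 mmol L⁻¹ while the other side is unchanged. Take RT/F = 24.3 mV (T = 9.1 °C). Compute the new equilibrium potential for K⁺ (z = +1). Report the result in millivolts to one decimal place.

-51.5 mV

After the shift: [K⁺]_out = 11.8, [K⁺]_in = 98.2 mmol L⁻¹.
E_new = (24.3/1)·ln(11.8/98.2) = 24.30 · (-2.1189) = -51.49 mV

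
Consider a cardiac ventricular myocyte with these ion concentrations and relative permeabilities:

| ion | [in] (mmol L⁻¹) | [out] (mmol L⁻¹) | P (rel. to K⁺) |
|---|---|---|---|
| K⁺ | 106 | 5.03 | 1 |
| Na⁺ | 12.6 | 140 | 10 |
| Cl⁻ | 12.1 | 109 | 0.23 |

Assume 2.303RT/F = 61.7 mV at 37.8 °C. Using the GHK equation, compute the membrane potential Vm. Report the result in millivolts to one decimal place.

45.6 mV

Vm = 61.7 · log₁₀[(Σ P·[cation]ₒ + Σ P·[anion]ᵢ) / (Σ P·[cation]ᵢ + Σ P·[anion]ₒ)]
Numerator = 1×5.03 + 10×140 + 0.23×12.1 = 1408
Denominator = 1×106 + 10×12.6 + 0.23×109 = 257.1
Vm = 61.7 · log₁₀(5.4764) = 61.7 × (0.7385) = 45.57 mV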